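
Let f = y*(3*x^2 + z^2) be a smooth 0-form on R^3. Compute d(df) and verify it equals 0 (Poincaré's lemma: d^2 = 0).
d(df) = 0

Step 1: df = sum_i (∂f/∂x_i) dx_i = (6*x*y) dx + (3*x^2 + z^2) dy + (2*y*z) dz.
Step 2: Apply d again. Using the 1-form formula, the coefficient of dx ∧ dy in d(df) is ∂^2 f/∂x ∂y - ∂^2 f/∂y ∂x = (6*x) - (6*x) = 0 (equality of mixed partials for smooth f).
Similarly for dx ∧ dz and dy ∧ dz — all coefficients vanish. So d(df) = 0.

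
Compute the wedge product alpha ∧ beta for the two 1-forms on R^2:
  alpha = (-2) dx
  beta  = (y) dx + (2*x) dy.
alpha ∧ beta = (-4*x) dx ∧ dy

Distribute the wedge, using dx_i ∧ dx_j = -dx_j ∧ dx_i and dx_i ∧ dx_i = 0. For each pair (i, j) with i < j, the coefficient of dx_i ∧ dx_j in alpha ∧ beta is (alpha_i * beta_j - alpha_j * beta_i). Collecting: alpha ∧ beta = (-4*x) dx ∧ dy.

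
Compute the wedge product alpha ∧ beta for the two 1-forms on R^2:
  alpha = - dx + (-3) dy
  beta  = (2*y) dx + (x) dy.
alpha ∧ beta = (-x + 6*y) dx ∧ dy

Distribute the wedge, using dx_i ∧ dx_j = -dx_j ∧ dx_i and dx_i ∧ dx_i = 0. For each pair (i, j) with i < j, the coefficient of dx_i ∧ dx_j in alpha ∧ beta is (alpha_i * beta_j - alpha_j * beta_i). Collecting: alpha ∧ beta = (-x + 6*y) dx ∧ dy.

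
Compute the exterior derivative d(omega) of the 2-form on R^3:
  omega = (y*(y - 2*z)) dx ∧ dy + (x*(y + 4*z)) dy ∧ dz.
d(omega) = (-y + 4*z) dx ∧ dy ∧ dz

For a 2-form omega = sum_{i<j} g_{ij} dx_i ∧ dx_j, the exterior derivative is
  d(omega) = sum_{i<j} d(g_{ij}) ∧ dx_i ∧ dx_j = sum_{i<j, k} (∂g_{ij}/∂x_k) dx_k ∧ dx_i ∧ dx_j.
Expand each term, using dx_k ∧ dx_i ∧ dx_j = sgn(permutation) dx_{(a)} ∧ dx_{(b)} ∧ dx_{(c)} with (a < b < c) sorted:
  d(y*(y - 2*z)) includes (∂/∂z)(y*(y - 2*z)) dz = (-2*y) dz, which multiplied by dx ∧ dy gives (-2*y) dx ∧ dy ∧ dz
  d(x*(y + 4*z)) includes (∂/∂x)(x*(y + 4*z)) dx = (y + 4*z) dx, which multiplied by dy ∧ dz gives (y + 4*z) dx ∧ dy ∧ dz
Collecting like 3-forms: d(omega) = (-y + 4*z) dx ∧ dy ∧ dz.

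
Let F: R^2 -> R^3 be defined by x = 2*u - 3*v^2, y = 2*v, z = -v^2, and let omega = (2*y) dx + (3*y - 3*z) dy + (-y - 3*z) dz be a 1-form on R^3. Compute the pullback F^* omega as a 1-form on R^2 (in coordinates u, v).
F^* omega = (8*v) du + (2*v*(-3*v^2 - 7*v + 6)) dv

Using F^*(f dg) = (f ∘ F) d(g ∘ F), substitute each coordinate x_i by F_i(u, v) in f_i, and replace dx_i by d F_i = (∂F_i/∂u) du + (∂F_i/∂v) dv.
  For the x component: f_1(F) = 4*v; d F_1 = (2) du + (-6*v) dv
  For the y component: f_2(F) = 3*v*(v + 2); d F_2 = (0) du + (2) dv
  For the z component: f_3(F) = v*(3*v - 2); d F_3 = (0) du + (-2*v) dv
Combining and collecting du, dv coefficients:
  coeff of du: 8*v
  coeff of dv: 2*v*(-3*v^2 - 7*v + 6)
F^* omega = (8*v) du + (2*v*(-3*v^2 - 7*v + 6)) dv.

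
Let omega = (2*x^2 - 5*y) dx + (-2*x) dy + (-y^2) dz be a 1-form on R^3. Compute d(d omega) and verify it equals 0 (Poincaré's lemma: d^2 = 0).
d(d omega) = 0

Step 1: d omega = sum_{i<j} (∂f_j/∂x_i - ∂f_i/∂x_j) dx_i ∧ dx_j:
  coeff of dx ∧ dy: 3
  coeff of dx ∧ dz: 0
  coeff of dy ∧ dz: -2*y
Step 2: Apply d again to each 2-form coefficient. The only possible 3-form in R^3 is dx ∧ dy ∧ dz, with coefficient
  ∂(coeff of dy∧dz)/∂x - ∂(coeff of dx∧dz)/∂y + ∂(coeff of dx∧dy)/∂z
  = ∂/∂x (-2*y) - ∂/∂y (0) + ∂/∂z (3).
Each of these terms simplifies to sums of mixed partials that cancel in pairs. The result is 0 (by equality of mixed partials for smooth functions — Schwarz / Clairaut).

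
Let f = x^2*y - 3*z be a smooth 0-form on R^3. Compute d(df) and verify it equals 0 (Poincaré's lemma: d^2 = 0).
d(df) = 0

Step 1: df = sum_i (∂f/∂x_i) dx_i = (2*x*y) dx + (x^2) dy + (-3) dz.
Step 2: Apply d again. Using the 1-form formula, the coefficient of dx ∧ dy in d(df) is ∂^2 f/∂x ∂y - ∂^2 f/∂y ∂x = (2*x) - (2*x) = 0 (equality of mixed partials for smooth f).
Similarly for dx ∧ dz and dy ∧ dz — all coefficients vanish. So d(df) = 0.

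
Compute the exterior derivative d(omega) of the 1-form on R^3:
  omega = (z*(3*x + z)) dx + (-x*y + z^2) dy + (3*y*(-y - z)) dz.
d(omega) = (-y) dx ∧ dy + (-3*x - 2*z) dx ∧ dz + (-6*y - 5*z) dy ∧ dz

For a 1-form omega = sum_i f_i dx_i, the exterior derivative is
  d(omega) = sum_{i < j} (∂f_j/∂x_i - ∂f_i/∂x_j) dx_i ∧ dx_j.
  coefficient of dx ∧ dy: ∂f_2/∂x - ∂f_1/∂y = ∂(-x*y + z^2)/∂x - ∂(z*(3*x + z))/∂y = -y
  coefficient of dx ∧ dz: ∂f_3/∂x - ∂f_1/∂z = ∂(3*y*(-y - z))/∂x - ∂(z*(3*x + z))/∂z = -3*x - 2*z
  coefficient of dy ∧ dz: ∂f_3/∂y - ∂f_2/∂z = ∂(3*y*(-y - z))/∂y - ∂(-x*y + z^2)/∂z = -6*y - 5*z
Assembling: d(omega) = (-y) dx ∧ dy + (-3*x - 2*z) dx ∧ dz + (-6*y - 5*z) dy ∧ dz.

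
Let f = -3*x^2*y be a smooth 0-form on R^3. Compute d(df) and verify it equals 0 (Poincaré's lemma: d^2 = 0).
d(df) = 0

Step 1: df = sum_i (∂f/∂x_i) dx_i = (-6*x*y) dx + (-3*x^2) dy + (0) dz.
Step 2: Apply d again. Using the 1-form formula, the coefficient of dx ∧ dy in d(df) is ∂^2 f/∂x ∂y - ∂^2 f/∂y ∂x = (-6*x) - (-6*x) = 0 (equality of mixed partials for smooth f).
Similarly for dx ∧ dz and dy ∧ dz — all coefficients vanish. So d(df) = 0.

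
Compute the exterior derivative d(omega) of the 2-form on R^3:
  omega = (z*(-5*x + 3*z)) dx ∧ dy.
d(omega) = (-5*x + 6*z) dx ∧ dy ∧ dz

For a 2-form omega = sum_{i<j} g_{ij} dx_i ∧ dx_j, the exterior derivative is
  d(omega) = sum_{i<j} d(g_{ij}) ∧ dx_i ∧ dx_j = sum_{i<j, k} (∂g_{ij}/∂x_k) dx_k ∧ dx_i ∧ dx_j.
Expand each term, using dx_k ∧ dx_i ∧ dx_j = sgn(permutation) dx_{(a)} ∧ dx_{(b)} ∧ dx_{(c)} with (a < b < c) sorted:
  d(z*(-5*x + 3*z)) includes (∂/∂z)(z*(-5*x + 3*z)) dz = (-5*x + 6*z) dz, which multiplied by dx ∧ dy gives (-5*x + 6*z) dx ∧ dy ∧ dz
Collecting like 3-forms: d(omega) = (-5*x + 6*z) dx ∧ dy ∧ dz.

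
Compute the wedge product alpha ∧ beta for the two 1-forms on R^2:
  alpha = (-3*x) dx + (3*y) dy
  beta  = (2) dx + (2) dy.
alpha ∧ beta = (-6*x - 6*y) dx ∧ dy

Distribute the wedge, using dx_i ∧ dx_j = -dx_j ∧ dx_i and dx_i ∧ dx_i = 0. For each pair (i, j) with i < j, the coefficient of dx_i ∧ dx_j in alpha ∧ beta is (alpha_i * beta_j - alpha_j * beta_i). Collecting: alpha ∧ beta = (-6*x - 6*y) dx ∧ dy.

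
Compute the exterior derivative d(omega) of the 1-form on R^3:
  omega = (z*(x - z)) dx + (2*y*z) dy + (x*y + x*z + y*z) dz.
d(omega) = (-x + y + 3*z) dx ∧ dz + (x - 2*y + z) dy ∧ dz

For a 1-form omega = sum_i f_i dx_i, the exterior derivative is
  d(omega) = sum_{i < j} (∂f_j/∂x_i - ∂f_i/∂x_j) dx_i ∧ dx_j.
  coefficient of dx ∧ dz: ∂f_3/∂x - ∂f_1/∂z = ∂(x*y + x*z + y*z)/∂x - ∂(z*(x - z))/∂z = -x + y + 3*z
  coefficient of dy ∧ dz: ∂f_3/∂y - ∂f_2/∂z = ∂(x*y + x*z + y*z)/∂y - ∂(2*y*z)/∂z = x - 2*y + z
Assembling: d(omega) = (-x + y + 3*z) dx ∧ dz + (x - 2*y + z) dy ∧ dz.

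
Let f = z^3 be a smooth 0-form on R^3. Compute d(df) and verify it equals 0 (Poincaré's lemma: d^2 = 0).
d(df) = 0

Step 1: df = sum_i (∂f/∂x_i) dx_i = (0) dx + (0) dy + (3*z^2) dz.
Step 2: Apply d again. Using the 1-form formula, the coefficient of dx ∧ dy in d(df) is ∂^2 f/∂x ∂y - ∂^2 f/∂y ∂x = (0) - (0) = 0 (equality of mixed partials for smooth f).
Similarly for dx ∧ dz and dy ∧ dz — all coefficients vanish. So d(df) = 0.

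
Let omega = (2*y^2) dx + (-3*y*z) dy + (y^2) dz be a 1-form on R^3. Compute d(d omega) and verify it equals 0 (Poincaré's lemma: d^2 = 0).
d(d omega) = 0

Step 1: d omega = sum_{i<j} (∂f_j/∂x_i - ∂f_i/∂x_j) dx_i ∧ dx_j:
  coeff of dx ∧ dy: -4*y
  coeff of dx ∧ dz: 0
  coeff of dy ∧ dz: 5*y
Step 2: Apply d again to each 2-form coefficient. The only possible 3-form in R^3 is dx ∧ dy ∧ dz, with coefficient
  ∂(coeff of dy∧dz)/∂x - ∂(coeff of dx∧dz)/∂y + ∂(coeff of dx∧dy)/∂z
  = ∂/∂x (5*y) - ∂/∂y (0) + ∂/∂z (-4*y).
Each of these terms simplifies to sums of mixed partials that cancel in pairs. The result is 0 (by equality of mixed partials for smooth functions — Schwarz / Clairaut).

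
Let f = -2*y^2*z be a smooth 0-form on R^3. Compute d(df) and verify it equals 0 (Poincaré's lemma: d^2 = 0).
d(df) = 0

Step 1: df = sum_i (∂f/∂x_i) dx_i = (0) dx + (-4*y*z) dy + (-2*y^2) dz.
Step 2: Apply d again. Using the 1-form formula, the coefficient of dx ∧ dy in d(df) is ∂^2 f/∂x ∂y - ∂^2 f/∂y ∂x = (0) - (0) = 0 (equality of mixed partials for smooth f).
Similarly for dx ∧ dz and dy ∧ dz — all coefficients vanish. So d(df) = 0.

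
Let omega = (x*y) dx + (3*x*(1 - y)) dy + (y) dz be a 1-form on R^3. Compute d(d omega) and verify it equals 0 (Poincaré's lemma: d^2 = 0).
d(d omega) = 0

Step 1: d omega = sum_{i<j} (∂f_j/∂x_i - ∂f_i/∂x_j) dx_i ∧ dx_j:
  coeff of dx ∧ dy: -x - 3*y + 3
  coeff of dx ∧ dz: 0
  coeff of dy ∧ dz: 1
Step 2: Apply d again to each 2-form coefficient. The only possible 3-form in R^3 is dx ∧ dy ∧ dz, with coefficient
  ∂(coeff of dy∧dz)/∂x - ∂(coeff of dx∧dz)/∂y + ∂(coeff of dx∧dy)/∂z
  = ∂/∂x (1) - ∂/∂y (0) + ∂/∂z (-x - 3*y + 3).
Each of these terms simplifies to sums of mixed partials that cancel in pairs. The result is 0 (by equality of mixed partials for smooth functions — Schwarz / Clairaut).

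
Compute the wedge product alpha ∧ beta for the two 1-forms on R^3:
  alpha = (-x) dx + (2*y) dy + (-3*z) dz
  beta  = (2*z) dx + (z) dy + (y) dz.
alpha ∧ beta = (-z*(x + 4*y)) dx ∧ dy + (-x*y + 6*z^2) dx ∧ dz + (2*y^2 + 3*z^2) dy ∧ dz

Distribute the wedge, using dx_i ∧ dx_j = -dx_j ∧ dx_i and dx_i ∧ dx_i = 0. For each pair (i, j) with i < j, the coefficient of dx_i ∧ dx_j in alpha ∧ beta is (alpha_i * beta_j - alpha_j * beta_i). Collecting: alpha ∧ beta = (-z*(x + 4*y)) dx ∧ dy + (-x*y + 6*z^2) dx ∧ dz + (2*y^2 + 3*z^2) dy ∧ dz.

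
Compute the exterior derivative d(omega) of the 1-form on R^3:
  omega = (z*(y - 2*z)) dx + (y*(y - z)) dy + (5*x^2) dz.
d(omega) = (-z) dx ∧ dy + (10*x - y + 4*z) dx ∧ dz + (y) dy ∧ dz

For a 1-form omega = sum_i f_i dx_i, the exterior derivative is
  d(omega) = sum_{i < j} (∂f_j/∂x_i - ∂f_i/∂x_j) dx_i ∧ dx_j.
  coefficient of dx ∧ dy: ∂f_2/∂x - ∂f_1/∂y = ∂(y*(y - z))/∂x - ∂(z*(y - 2*z))/∂y = -z
  coefficient of dx ∧ dz: ∂f_3/∂x - ∂f_1/∂z = ∂(5*x^2)/∂x - ∂(z*(y - 2*z))/∂z = 10*x - y + 4*z
  coefficient of dy ∧ dz: ∂f_3/∂y - ∂f_2/∂z = ∂(5*x^2)/∂y - ∂(y*(y - z))/∂z = y
Assembling: d(omega) = (-z) dx ∧ dy + (10*x - y + 4*z) dx ∧ dz + (y) dy ∧ dz.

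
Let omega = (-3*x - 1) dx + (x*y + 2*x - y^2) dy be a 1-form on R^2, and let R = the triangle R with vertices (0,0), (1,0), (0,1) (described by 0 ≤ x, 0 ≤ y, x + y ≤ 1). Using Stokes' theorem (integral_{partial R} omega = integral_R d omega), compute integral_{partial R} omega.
integral_(partial R) omega = 7/6

Stokes: integral_partial_R omega = integral_R d omega with d omega = (∂Q/∂x - ∂P/∂y) dx ∧ dy.
  ∂Q/∂x = y + 2
  ∂P/∂y = 0
  integrand = ∂Q/∂x - ∂P/∂y = y + 2.
Integrating over R: integral_0^1 integral_0^{1-x} (y + 2) dy dx = 7/6.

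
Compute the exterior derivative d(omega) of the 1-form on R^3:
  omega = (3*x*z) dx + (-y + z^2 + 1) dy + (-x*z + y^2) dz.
d(omega) = (-3*x - z) dx ∧ dz + (2*y - 2*z) dy ∧ dz

For a 1-form omega = sum_i f_i dx_i, the exterior derivative is
  d(omega) = sum_{i < j} (∂f_j/∂x_i - ∂f_i/∂x_j) dx_i ∧ dx_j.
  coefficient of dx ∧ dz: ∂f_3/∂x - ∂f_1/∂z = ∂(-x*z + y^2)/∂x - ∂(3*x*z)/∂z = -3*x - z
  coefficient of dy ∧ dz: ∂f_3/∂y - ∂f_2/∂z = ∂(-x*z + y^2)/∂y - ∂(-y + z^2 + 1)/∂z = 2*y - 2*z
Assembling: d(omega) = (-3*x - z) dx ∧ dz + (2*y - 2*z) dy ∧ dz.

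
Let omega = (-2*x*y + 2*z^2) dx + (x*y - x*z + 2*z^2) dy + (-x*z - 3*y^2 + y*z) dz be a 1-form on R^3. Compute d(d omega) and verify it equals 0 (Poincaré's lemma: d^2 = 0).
d(d omega) = 0

Step 1: d omega = sum_{i<j} (∂f_j/∂x_i - ∂f_i/∂x_j) dx_i ∧ dx_j:
  coeff of dx ∧ dy: 2*x + y - z
  coeff of dx ∧ dz: -5*z
  coeff of dy ∧ dz: x - 6*y - 3*z
Step 2: Apply d again to each 2-form coefficient. The only possible 3-form in R^3 is dx ∧ dy ∧ dz, with coefficient
  ∂(coeff of dy∧dz)/∂x - ∂(coeff of dx∧dz)/∂y + ∂(coeff of dx∧dy)/∂z
  = ∂/∂x (x - 6*y - 3*z) - ∂/∂y (-5*z) + ∂/∂z (2*x + y - z).
Each of these terms simplifies to sums of mixed partials that cancel in pairs. The result is 0 (by equality of mixed partials for smooth functions — Schwarz / Clairaut).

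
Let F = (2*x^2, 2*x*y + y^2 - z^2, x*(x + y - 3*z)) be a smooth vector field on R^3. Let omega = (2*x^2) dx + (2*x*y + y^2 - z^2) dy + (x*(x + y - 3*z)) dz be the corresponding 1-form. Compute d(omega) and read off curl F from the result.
d(omega) = (x + 2*z) dy ∧ dz + (-2*x - y + 3*z) dz ∧ dx + (2*y) dx ∧ dy; curl F = (x + 2*z, -2*x - y + 3*z, 2*y)

d omega = sum_{i<j} (∂f_j/∂x_i - ∂f_i/∂x_j) dx_i ∧ dx_j. Under the identification (dy ∧ dz, dz ∧ dx, dx ∧ dy) ↔ (e_x, e_y, e_z), the coefficients are exactly the components of curl F. Compute:
  ∂R/∂y - ∂Q/∂z = (x) - (-2*z) = x + 2*z
  ∂P/∂z - ∂R/∂x = (0) - (2*x + y - 3*z) = -2*x - y + 3*z
  ∂Q/∂x - ∂P/∂y = (2*y) - (0) = 2*y.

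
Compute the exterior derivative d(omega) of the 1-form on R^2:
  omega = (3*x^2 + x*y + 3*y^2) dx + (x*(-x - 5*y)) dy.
d(omega) = (-3*x - 11*y) dx ∧ dy

For a 1-form omega = sum_i f_i dx_i, the exterior derivative is
  d(omega) = sum_{i < j} (∂f_j/∂x_i - ∂f_i/∂x_j) dx_i ∧ dx_j.
  coefficient of dx ∧ dy: ∂f_2/∂x - ∂f_1/∂y = ∂(x*(-x - 5*y))/∂x - ∂(3*x^2 + x*y + 3*y^2)/∂y = -3*x - 11*y
Assembling: d(omega) = (-3*x - 11*y) dx ∧ dy.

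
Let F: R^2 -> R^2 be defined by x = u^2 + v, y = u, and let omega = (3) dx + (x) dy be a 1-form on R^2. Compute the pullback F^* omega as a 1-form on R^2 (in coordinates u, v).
F^* omega = (u^2 + 6*u + v) du + (3) dv

Using F^*(f dg) = (f ∘ F) d(g ∘ F), substitute each coordinate x_i by F_i(u, v) in f_i, and replace dx_i by d F_i = (∂F_i/∂u) du + (∂F_i/∂v) dv.
  For the x component: f_1(F) = 3; d F_1 = (2*u) du + (1) dv
  For the y component: f_2(F) = u^2 + v; d F_2 = (1) du + (0) dv
Combining and collecting du, dv coefficients:
  coeff of du: u^2 + 6*u + v
  coeff of dv: 3
F^* omega = (u^2 + 6*u + v) du + (3) dv.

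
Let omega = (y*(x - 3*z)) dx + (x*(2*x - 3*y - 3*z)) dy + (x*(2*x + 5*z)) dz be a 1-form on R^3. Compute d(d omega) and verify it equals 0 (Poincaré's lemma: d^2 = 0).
d(d omega) = 0

Step 1: d omega = sum_{i<j} (∂f_j/∂x_i - ∂f_i/∂x_j) dx_i ∧ dx_j:
  coeff of dx ∧ dy: 3*x - 3*y
  coeff of dx ∧ dz: 4*x + 3*y + 5*z
  coeff of dy ∧ dz: 3*x
Step 2: Apply d again to each 2-form coefficient. The only possible 3-form in R^3 is dx ∧ dy ∧ dz, with coefficient
  ∂(coeff of dy∧dz)/∂x - ∂(coeff of dx∧dz)/∂y + ∂(coeff of dx∧dy)/∂z
  = ∂/∂x (3*x) - ∂/∂y (4*x + 3*y + 5*z) + ∂/∂z (3*x - 3*y).
Each of these terms simplifies to sums of mixed partials that cancel in pairs. The result is 0 (by equality of mixed partials for smooth functions — Schwarz / Clairaut).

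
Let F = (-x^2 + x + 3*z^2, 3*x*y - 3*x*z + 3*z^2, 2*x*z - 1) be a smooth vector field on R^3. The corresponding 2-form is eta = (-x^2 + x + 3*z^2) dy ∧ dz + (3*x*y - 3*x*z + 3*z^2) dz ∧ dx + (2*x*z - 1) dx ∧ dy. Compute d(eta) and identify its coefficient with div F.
d(eta) = (3*x + 1) dx ∧ dy ∧ dz; div F = 3*x + 1

For a 2-form in R^3 of the form above, applying d gives a 3-form with coefficient ∂P/∂x + ∂Q/∂y + ∂R/∂z:
  ∂P/∂x = 1 - 2*x
  ∂Q/∂y = 3*x
  ∂R/∂z = 2*x
Sum = 3*x + 1, which is exactly div F.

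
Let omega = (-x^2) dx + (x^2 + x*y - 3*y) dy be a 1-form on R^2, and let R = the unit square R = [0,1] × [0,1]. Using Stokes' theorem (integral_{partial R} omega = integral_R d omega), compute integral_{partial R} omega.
integral_(partial R) omega = 3/2

Stokes: integral_partial_R omega = integral_R d omega with d omega = (∂Q/∂x - ∂P/∂y) dx ∧ dy.
  ∂Q/∂x = 2*x + y
  ∂P/∂y = 0
  integrand = ∂Q/∂x - ∂P/∂y = 2*x + y.
Integrating over R: integral_0^1 integral_0^1 (2*x + y) dx dy = 3/2.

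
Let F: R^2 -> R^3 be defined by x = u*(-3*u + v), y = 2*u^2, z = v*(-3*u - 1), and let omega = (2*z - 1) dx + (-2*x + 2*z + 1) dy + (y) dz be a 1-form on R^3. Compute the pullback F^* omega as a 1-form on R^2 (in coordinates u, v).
F^* omega = (24*u^3 - 2*u^2*v - 6*u*v^2 + 4*u*v + 10*u - 2*v^2 - v) du + (u*(-6*u^2 - 6*u*v - 2*u - 2*v - 1)) dv

Using F^*(f dg) = (f ∘ F) d(g ∘ F), substitute each coordinate x_i by F_i(u, v) in f_i, and replace dx_i by d F_i = (∂F_i/∂u) du + (∂F_i/∂v) dv.
  For the x component: f_1(F) = -6*u*v - 2*v - 1; d F_1 = (-6*u + v) du + (u) dv
  For the y component: f_2(F) = 6*u^2 - 8*u*v - 2*v + 1; d F_2 = (4*u) du + (0) dv
  For the z component: f_3(F) = 2*u^2; d F_3 = (-3*v) du + (-3*u - 1) dv
Combining and collecting du, dv coefficients:
  coeff of du: 24*u^3 - 2*u^2*v - 6*u*v^2 + 4*u*v + 10*u - 2*v^2 - v
  coeff of dv: u*(-6*u^2 - 6*u*v - 2*u - 2*v - 1)
F^* omega = (24*u^3 - 2*u^2*v - 6*u*v^2 + 4*u*v + 10*u - 2*v^2 - v) du + (u*(-6*u^2 - 6*u*v - 2*u - 2*v - 1)) dv.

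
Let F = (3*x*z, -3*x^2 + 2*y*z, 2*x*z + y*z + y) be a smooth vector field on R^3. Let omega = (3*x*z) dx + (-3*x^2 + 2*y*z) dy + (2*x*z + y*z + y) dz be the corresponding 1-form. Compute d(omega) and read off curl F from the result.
d(omega) = (-2*y + z + 1) dy ∧ dz + (3*x - 2*z) dz ∧ dx + (-6*x) dx ∧ dy; curl F = (-2*y + z + 1, 3*x - 2*z, -6*x)

d omega = sum_{i<j} (∂f_j/∂x_i - ∂f_i/∂x_j) dx_i ∧ dx_j. Under the identification (dy ∧ dz, dz ∧ dx, dx ∧ dy) ↔ (e_x, e_y, e_z), the coefficients are exactly the components of curl F. Compute:
  ∂R/∂y - ∂Q/∂z = (z + 1) - (2*y) = -2*y + z + 1
  ∂P/∂z - ∂R/∂x = (3*x) - (2*z) = 3*x - 2*z
  ∂Q/∂x - ∂P/∂y = (-6*x) - (0) = -6*x.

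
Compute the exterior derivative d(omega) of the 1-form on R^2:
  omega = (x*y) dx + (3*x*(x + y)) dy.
d(omega) = (5*x + 3*y) dx ∧ dy

For a 1-form omega = sum_i f_i dx_i, the exterior derivative is
  d(omega) = sum_{i < j} (∂f_j/∂x_i - ∂f_i/∂x_j) dx_i ∧ dx_j.
  coefficient of dx ∧ dy: ∂f_2/∂x - ∂f_1/∂y = ∂(3*x*(x + y))/∂x - ∂(x*y)/∂y = 5*x + 3*y
Assembling: d(omega) = (5*x + 3*y) dx ∧ dy.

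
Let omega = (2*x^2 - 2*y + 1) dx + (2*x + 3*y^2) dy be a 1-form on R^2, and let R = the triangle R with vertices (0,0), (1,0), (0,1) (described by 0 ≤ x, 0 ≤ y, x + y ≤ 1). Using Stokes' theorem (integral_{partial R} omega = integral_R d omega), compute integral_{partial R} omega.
integral_(partial R) omega = 2

Stokes: integral_partial_R omega = integral_R d omega with d omega = (∂Q/∂x - ∂P/∂y) dx ∧ dy.
  ∂Q/∂x = 2
  ∂P/∂y = -2
  integrand = ∂Q/∂x - ∂P/∂y = 4.
Integrating over R: integral_0^1 integral_0^{1-x} (4) dy dx = 2.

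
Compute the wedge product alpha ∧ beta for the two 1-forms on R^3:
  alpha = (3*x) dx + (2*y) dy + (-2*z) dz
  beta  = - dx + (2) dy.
alpha ∧ beta = (6*x + 2*y) dx ∧ dy + (-2*z) dx ∧ dz + (4*z) dy ∧ dz

Distribute the wedge, using dx_i ∧ dx_j = -dx_j ∧ dx_i and dx_i ∧ dx_i = 0. For each pair (i, j) with i < j, the coefficient of dx_i ∧ dx_j in alpha ∧ beta is (alpha_i * beta_j - alpha_j * beta_i). Collecting: alpha ∧ beta = (6*x + 2*y) dx ∧ dy + (-2*z) dx ∧ dz + (4*z) dy ∧ dz.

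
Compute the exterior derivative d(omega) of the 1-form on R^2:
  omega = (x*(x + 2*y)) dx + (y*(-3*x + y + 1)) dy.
d(omega) = (-2*x - 3*y) dx ∧ dy

For a 1-form omega = sum_i f_i dx_i, the exterior derivative is
  d(omega) = sum_{i < j} (∂f_j/∂x_i - ∂f_i/∂x_j) dx_i ∧ dx_j.
  coefficient of dx ∧ dy: ∂f_2/∂x - ∂f_1/∂y = ∂(y*(-3*x + y + 1))/∂x - ∂(x*(x + 2*y))/∂y = -2*x - 3*y
Assembling: d(omega) = (-2*x - 3*y) dx ∧ dy.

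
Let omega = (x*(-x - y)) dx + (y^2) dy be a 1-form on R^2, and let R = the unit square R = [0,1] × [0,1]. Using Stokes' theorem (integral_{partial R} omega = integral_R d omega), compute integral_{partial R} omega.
integral_(partial R) omega = 1/2

Stokes: integral_partial_R omega = integral_R d omega with d omega = (∂Q/∂x - ∂P/∂y) dx ∧ dy.
  ∂Q/∂x = 0
  ∂P/∂y = -x
  integrand = ∂Q/∂x - ∂P/∂y = x.
Integrating over R: integral_0^1 integral_0^1 (x) dx dy = 1/2.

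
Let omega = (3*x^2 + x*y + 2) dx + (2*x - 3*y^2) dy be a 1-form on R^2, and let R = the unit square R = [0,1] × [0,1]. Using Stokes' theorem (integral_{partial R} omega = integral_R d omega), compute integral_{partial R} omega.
integral_(partial R) omega = 3/2

Stokes: integral_partial_R omega = integral_R d omega with d omega = (∂Q/∂x - ∂P/∂y) dx ∧ dy.
  ∂Q/∂x = 2
  ∂P/∂y = x
  integrand = ∂Q/∂x - ∂P/∂y = 2 - x.
Integrating over R: integral_0^1 integral_0^1 (2 - x) dx dy = 3/2.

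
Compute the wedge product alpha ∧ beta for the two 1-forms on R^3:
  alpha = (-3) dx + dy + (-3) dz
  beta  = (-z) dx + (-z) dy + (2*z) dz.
alpha ∧ beta = (4*z) dx ∧ dy + (-9*z) dx ∧ dz + (-z) dy ∧ dz

Distribute the wedge, using dx_i ∧ dx_j = -dx_j ∧ dx_i and dx_i ∧ dx_i = 0. For each pair (i, j) with i < j, the coefficient of dx_i ∧ dx_j in alpha ∧ beta is (alpha_i * beta_j - alpha_j * beta_i). Collecting: alpha ∧ beta = (4*z) dx ∧ dy + (-9*z) dx ∧ dz + (-z) dy ∧ dz.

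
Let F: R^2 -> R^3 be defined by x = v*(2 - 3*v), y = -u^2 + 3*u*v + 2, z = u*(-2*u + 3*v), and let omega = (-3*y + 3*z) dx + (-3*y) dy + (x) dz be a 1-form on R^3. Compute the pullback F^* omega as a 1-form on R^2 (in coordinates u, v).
F^* omega = (-6*u^3 + 27*u^2*v - 15*u*v^2 - 8*u*v + 12*u - 9*v^3 + 6*v^2 - 18*v) du + (9*u^3 - 9*u^2*v - 6*u^2 - 9*u*v^2 + 6*u*v - 18*u + 36*v - 12) dv

Using F^*(f dg) = (f ∘ F) d(g ∘ F), substitute each coordinate x_i by F_i(u, v) in f_i, and replace dx_i by d F_i = (∂F_i/∂u) du + (∂F_i/∂v) dv.
  For the x component: f_1(F) = -3*u^2 - 6; d F_1 = (0) du + (2 - 6*v) dv
  For the y component: f_2(F) = 3*u^2 - 9*u*v - 6; d F_2 = (-2*u + 3*v) du + (3*u) dv
  For the z component: f_3(F) = v*(2 - 3*v); d F_3 = (-4*u + 3*v) du + (3*u) dv
Combining and collecting du, dv coefficients:
  coeff of du: -6*u^3 + 27*u^2*v - 15*u*v^2 - 8*u*v + 12*u - 9*v^3 + 6*v^2 - 18*v
  coeff of dv: 9*u^3 - 9*u^2*v - 6*u^2 - 9*u*v^2 + 6*u*v - 18*u + 36*v - 12
F^* omega = (-6*u^3 + 27*u^2*v - 15*u*v^2 - 8*u*v + 12*u - 9*v^3 + 6*v^2 - 18*v) du + (9*u^3 - 9*u^2*v - 6*u^2 - 9*u*v^2 + 6*u*v - 18*u + 36*v - 12) dv.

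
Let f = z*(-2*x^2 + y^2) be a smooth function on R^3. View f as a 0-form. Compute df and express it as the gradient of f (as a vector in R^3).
df = (-4*x*z) dx + (2*y*z) dy + (-2*x^2 + y^2) dz; grad f = (-4*x*z, 2*y*z, -2*x^2 + y^2)

For a 0-form f, d f = (∂f/∂x) dx + (∂f/∂y) dy + (∂f/∂z) dz. The components of the vector representation are exactly the entries of grad f in Cartesian coordinates:
  ∂f/∂x = -4*x*z
  ∂f/∂y = 2*y*z
  ∂f/∂z = -2*x^2 + y^2.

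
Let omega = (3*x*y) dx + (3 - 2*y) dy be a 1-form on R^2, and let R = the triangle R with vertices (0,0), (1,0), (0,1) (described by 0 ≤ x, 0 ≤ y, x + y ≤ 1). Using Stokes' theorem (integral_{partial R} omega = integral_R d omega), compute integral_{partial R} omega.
integral_(partial R) omega = -1/2

Stokes: integral_partial_R omega = integral_R d omega with d omega = (∂Q/∂x - ∂P/∂y) dx ∧ dy.
  ∂Q/∂x = 0
  ∂P/∂y = 3*x
  integrand = ∂Q/∂x - ∂P/∂y = -3*x.
Integrating over R: integral_0^1 integral_0^{1-x} (-3*x) dy dx = -1/2.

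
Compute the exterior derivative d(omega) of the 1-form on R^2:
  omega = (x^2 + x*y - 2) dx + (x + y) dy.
d(omega) = (1 - x) dx ∧ dy

For a 1-form omega = sum_i f_i dx_i, the exterior derivative is
  d(omega) = sum_{i < j} (∂f_j/∂x_i - ∂f_i/∂x_j) dx_i ∧ dx_j.
  coefficient of dx ∧ dy: ∂f_2/∂x - ∂f_1/∂y = ∂(x + y)/∂x - ∂(x^2 + x*y - 2)/∂y = 1 - x
Assembling: d(omega) = (1 - x) dx ∧ dy.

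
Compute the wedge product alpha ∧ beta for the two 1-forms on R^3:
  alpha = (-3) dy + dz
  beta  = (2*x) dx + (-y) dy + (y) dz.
alpha ∧ beta = (6*x) dx ∧ dy + (-2*y) dy ∧ dz + (-2*x) dx ∧ dz

Distribute the wedge, using dx_i ∧ dx_j = -dx_j ∧ dx_i and dx_i ∧ dx_i = 0. For each pair (i, j) with i < j, the coefficient of dx_i ∧ dx_j in alpha ∧ beta is (alpha_i * beta_j - alpha_j * beta_i). Collecting: alpha ∧ beta = (6*x) dx ∧ dy + (-2*y) dy ∧ dz + (-2*x) dx ∧ dz.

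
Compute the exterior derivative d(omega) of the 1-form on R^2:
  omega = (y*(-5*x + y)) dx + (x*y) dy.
d(omega) = (5*x - y) dx ∧ dy

For a 1-form omega = sum_i f_i dx_i, the exterior derivative is
  d(omega) = sum_{i < j} (∂f_j/∂x_i - ∂f_i/∂x_j) dx_i ∧ dx_j.
  coefficient of dx ∧ dy: ∂f_2/∂x - ∂f_1/∂y = ∂(x*y)/∂x - ∂(y*(-5*x + y))/∂y = 5*x - y
Assembling: d(omega) = (5*x - y) dx ∧ dy.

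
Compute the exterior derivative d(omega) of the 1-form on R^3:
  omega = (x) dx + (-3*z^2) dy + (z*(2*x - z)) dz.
d(omega) = (2*z) dx ∧ dz + (6*z) dy ∧ dz

For a 1-form omega = sum_i f_i dx_i, the exterior derivative is
  d(omega) = sum_{i < j} (∂f_j/∂x_i - ∂f_i/∂x_j) dx_i ∧ dx_j.
  coefficient of dx ∧ dz: ∂f_3/∂x - ∂f_1/∂z = ∂(z*(2*x - z))/∂x - ∂(x)/∂z = 2*z
  coefficient of dy ∧ dz: ∂f_3/∂y - ∂f_2/∂z = ∂(z*(2*x - z))/∂y - ∂(-3*z^2)/∂z = 6*z
Assembling: d(omega) = (2*z) dx ∧ dz + (6*z) dy ∧ dz.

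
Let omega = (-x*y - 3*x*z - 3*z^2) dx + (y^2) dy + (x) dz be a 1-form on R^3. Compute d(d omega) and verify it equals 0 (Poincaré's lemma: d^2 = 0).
d(d omega) = 0

Step 1: d omega = sum_{i<j} (∂f_j/∂x_i - ∂f_i/∂x_j) dx_i ∧ dx_j:
  coeff of dx ∧ dy: x
  coeff of dx ∧ dz: 3*x + 6*z + 1
  coeff of dy ∧ dz: 0
Step 2: Apply d again to each 2-form coefficient. The only possible 3-form in R^3 is dx ∧ dy ∧ dz, with coefficient
  ∂(coeff of dy∧dz)/∂x - ∂(coeff of dx∧dz)/∂y + ∂(coeff of dx∧dy)/∂z
  = ∂/∂x (0) - ∂/∂y (3*x + 6*z + 1) + ∂/∂z (x).
Each of these terms simplifies to sums of mixed partials that cancel in pairs. The result is 0 (by equality of mixed partials for smooth functions — Schwarz / Clairaut).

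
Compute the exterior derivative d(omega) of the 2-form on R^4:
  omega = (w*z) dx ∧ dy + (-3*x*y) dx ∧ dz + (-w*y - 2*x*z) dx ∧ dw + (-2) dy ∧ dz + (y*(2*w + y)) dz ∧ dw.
d(omega) = (w + 3*x) dx ∧ dy ∧ dz + (w + z) dx ∧ dy ∧ dw + (2*x) dx ∧ dz ∧ dw + (2*w + 2*y) dy ∧ dz ∧ dw

For a 2-form omega = sum_{i<j} g_{ij} dx_i ∧ dx_j, the exterior derivative is
  d(omega) = sum_{i<j} d(g_{ij}) ∧ dx_i ∧ dx_j = sum_{i<j, k} (∂g_{ij}/∂x_k) dx_k ∧ dx_i ∧ dx_j.
Expand each term, using dx_k ∧ dx_i ∧ dx_j = sgn(permutation) dx_{(a)} ∧ dx_{(b)} ∧ dx_{(c)} with (a < b < c) sorted:
  d(w*z) includes (∂/∂z)(w*z) dz = (w) dz, which multiplied by dx ∧ dy gives (w) dx ∧ dy ∧ dz
  d(w*z) includes (∂/∂w)(w*z) dw = (z) dw, which multiplied by dx ∧ dy gives (z) dx ∧ dy ∧ dw
  d(-3*x*y) includes (∂/∂y)(-3*x*y) dy = (-3*x) dy, which multiplied by dx ∧ dz gives (3*x) dx ∧ dy ∧ dz
  d(-w*y - 2*x*z) includes (∂/∂y)(-w*y - 2*x*z) dy = (-w) dy, which multiplied by dx ∧ dw gives (w) dx ∧ dy ∧ dw
  d(-w*y - 2*x*z) includes (∂/∂z)(-w*y - 2*x*z) dz = (-2*x) dz, which multiplied by dx ∧ dw gives (2*x) dx ∧ dz ∧ dw
  d(y*(2*w + y)) includes (∂/∂y)(y*(2*w + y)) dy = (2*w + 2*y) dy, which multiplied by dz ∧ dw gives (2*w + 2*y) dy ∧ dz ∧ dw
Collecting like 3-forms: d(omega) = (w + 3*x) dx ∧ dy ∧ dz + (w + z) dx ∧ dy ∧ dw + (2*x) dx ∧ dz ∧ dw + (2*w + 2*y) dy ∧ dz ∧ dw.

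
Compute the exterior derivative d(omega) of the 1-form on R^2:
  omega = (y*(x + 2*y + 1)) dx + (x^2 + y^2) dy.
d(omega) = (x - 4*y - 1) dx ∧ dy

For a 1-form omega = sum_i f_i dx_i, the exterior derivative is
  d(omega) = sum_{i < j} (∂f_j/∂x_i - ∂f_i/∂x_j) dx_i ∧ dx_j.
  coefficient of dx ∧ dy: ∂f_2/∂x - ∂f_1/∂y = ∂(x^2 + y^2)/∂x - ∂(y*(x + 2*y + 1))/∂y = x - 4*y - 1
Assembling: d(omega) = (x - 4*y - 1) dx ∧ dy.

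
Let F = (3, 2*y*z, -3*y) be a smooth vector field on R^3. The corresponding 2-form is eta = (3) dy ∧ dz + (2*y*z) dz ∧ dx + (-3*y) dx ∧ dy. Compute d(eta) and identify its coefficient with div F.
d(eta) = (2*z) dx ∧ dy ∧ dz; div F = 2*z

For a 2-form in R^3 of the form above, applying d gives a 3-form with coefficient ∂P/∂x + ∂Q/∂y + ∂R/∂z:
  ∂P/∂x = 0
  ∂Q/∂y = 2*z
  ∂R/∂z = 0
Sum = 2*z, which is exactly div F.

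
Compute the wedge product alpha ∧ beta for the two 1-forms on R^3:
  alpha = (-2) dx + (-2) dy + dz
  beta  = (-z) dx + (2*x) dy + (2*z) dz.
alpha ∧ beta = (-4*x - 2*z) dx ∧ dy + (-3*z) dx ∧ dz + (-2*x - 4*z) dy ∧ dz

Distribute the wedge, using dx_i ∧ dx_j = -dx_j ∧ dx_i and dx_i ∧ dx_i = 0. For each pair (i, j) with i < j, the coefficient of dx_i ∧ dx_j in alpha ∧ beta is (alpha_i * beta_j - alpha_j * beta_i). Collecting: alpha ∧ beta = (-4*x - 2*z) dx ∧ dy + (-3*z) dx ∧ dz + (-2*x - 4*z) dy ∧ dz.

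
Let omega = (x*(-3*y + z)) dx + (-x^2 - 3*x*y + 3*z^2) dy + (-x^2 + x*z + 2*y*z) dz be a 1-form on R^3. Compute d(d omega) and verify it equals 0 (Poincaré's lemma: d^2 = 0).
d(d omega) = 0

Step 1: d omega = sum_{i<j} (∂f_j/∂x_i - ∂f_i/∂x_j) dx_i ∧ dx_j:
  coeff of dx ∧ dy: x - 3*y
  coeff of dx ∧ dz: -3*x + z
  coeff of dy ∧ dz: -4*z
Step 2: Apply d again to each 2-form coefficient. The only possible 3-form in R^3 is dx ∧ dy ∧ dz, with coefficient
  ∂(coeff of dy∧dz)/∂x - ∂(coeff of dx∧dz)/∂y + ∂(coeff of dx∧dy)/∂z
  = ∂/∂x (-4*z) - ∂/∂y (-3*x + z) + ∂/∂z (x - 3*y).
Each of these terms simplifies to sums of mixed partials that cancel in pairs. The result is 0 (by equality of mixed partials for smooth functions — Schwarz / Clairaut).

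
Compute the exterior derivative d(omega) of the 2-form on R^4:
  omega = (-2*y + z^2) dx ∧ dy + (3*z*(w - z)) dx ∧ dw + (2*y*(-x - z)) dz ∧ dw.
d(omega) = (2*z) dx ∧ dy ∧ dz + (-3*w - 2*y + 6*z) dx ∧ dz ∧ dw + (-2*x - 2*z) dy ∧ dz ∧ dw

For a 2-form omega = sum_{i<j} g_{ij} dx_i ∧ dx_j, the exterior derivative is
  d(omega) = sum_{i<j} d(g_{ij}) ∧ dx_i ∧ dx_j = sum_{i<j, k} (∂g_{ij}/∂x_k) dx_k ∧ dx_i ∧ dx_j.
Expand each term, using dx_k ∧ dx_i ∧ dx_j = sgn(permutation) dx_{(a)} ∧ dx_{(b)} ∧ dx_{(c)} with (a < b < c) sorted:
  d(-2*y + z^2) includes (∂/∂z)(-2*y + z^2) dz = (2*z) dz, which multiplied by dx ∧ dy gives (2*z) dx ∧ dy ∧ dz
  d(3*z*(w - z)) includes (∂/∂z)(3*z*(w - z)) dz = (3*w - 6*z) dz, which multiplied by dx ∧ dw gives (-3*w + 6*z) dx ∧ dz ∧ dw
  d(2*y*(-x - z)) includes (∂/∂x)(2*y*(-x - z)) dx = (-2*y) dx, which multiplied by dz ∧ dw gives (-2*y) dx ∧ dz ∧ dw
  d(2*y*(-x - z)) includes (∂/∂y)(2*y*(-x - z)) dy = (-2*x - 2*z) dy, which multiplied by dz ∧ dw gives (-2*x - 2*z) dy ∧ dz ∧ dw
Collecting like 3-forms: d(omega) = (2*z) dx ∧ dy ∧ dz + (-3*w - 2*y + 6*z) dx ∧ dz ∧ dw + (-2*x - 2*z) dy ∧ dz ∧ dw.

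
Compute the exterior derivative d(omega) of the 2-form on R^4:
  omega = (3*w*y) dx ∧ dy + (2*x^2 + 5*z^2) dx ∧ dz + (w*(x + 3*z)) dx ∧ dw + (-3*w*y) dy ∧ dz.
d(omega) = (3*y) dx ∧ dy ∧ dw + (-3*w) dx ∧ dz ∧ dw + (-3*y) dy ∧ dz ∧ dw

For a 2-form omega = sum_{i<j} g_{ij} dx_i ∧ dx_j, the exterior derivative is
  d(omega) = sum_{i<j} d(g_{ij}) ∧ dx_i ∧ dx_j = sum_{i<j, k} (∂g_{ij}/∂x_k) dx_k ∧ dx_i ∧ dx_j.
Expand each term, using dx_k ∧ dx_i ∧ dx_j = sgn(permutation) dx_{(a)} ∧ dx_{(b)} ∧ dx_{(c)} with (a < b < c) sorted:
  d(3*w*y) includes (∂/∂w)(3*w*y) dw = (3*y) dw, which multiplied by dx ∧ dy gives (3*y) dx ∧ dy ∧ dw
  d(w*(x + 3*z)) includes (∂/∂z)(w*(x + 3*z)) dz = (3*w) dz, which multiplied by dx ∧ dw gives (-3*w) dx ∧ dz ∧ dw
  d(-3*w*y) includes (∂/∂w)(-3*w*y) dw = (-3*y) dw, which multiplied by dy ∧ dz gives (-3*y) dy ∧ dz ∧ dw
Collecting like 3-forms: d(omega) = (3*y) dx ∧ dy ∧ dw + (-3*w) dx ∧ dz ∧ dw + (-3*y) dy ∧ dz ∧ dw.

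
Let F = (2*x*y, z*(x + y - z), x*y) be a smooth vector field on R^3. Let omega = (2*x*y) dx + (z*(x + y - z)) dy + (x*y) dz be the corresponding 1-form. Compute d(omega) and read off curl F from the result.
d(omega) = (-y + 2*z) dy ∧ dz + (-y) dz ∧ dx + (-2*x + z) dx ∧ dy; curl F = (-y + 2*z, -y, -2*x + z)

d omega = sum_{i<j} (∂f_j/∂x_i - ∂f_i/∂x_j) dx_i ∧ dx_j. Under the identification (dy ∧ dz, dz ∧ dx, dx ∧ dy) ↔ (e_x, e_y, e_z), the coefficients are exactly the components of curl F. Compute:
  ∂R/∂y - ∂Q/∂z = (x) - (x + y - 2*z) = -y + 2*z
  ∂P/∂z - ∂R/∂x = (0) - (y) = -y
  ∂Q/∂x - ∂P/∂y = (z) - (2*x) = -2*x + z.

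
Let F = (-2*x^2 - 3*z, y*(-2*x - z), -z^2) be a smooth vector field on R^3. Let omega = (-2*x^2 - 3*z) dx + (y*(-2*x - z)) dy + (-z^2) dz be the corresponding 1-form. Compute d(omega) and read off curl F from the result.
d(omega) = (y) dy ∧ dz + (-3) dz ∧ dx + (-2*y) dx ∧ dy; curl F = (y, -3, -2*y)

d omega = sum_{i<j} (∂f_j/∂x_i - ∂f_i/∂x_j) dx_i ∧ dx_j. Under the identification (dy ∧ dz, dz ∧ dx, dx ∧ dy) ↔ (e_x, e_y, e_z), the coefficients are exactly the components of curl F. Compute:
  ∂R/∂y - ∂Q/∂z = (0) - (-y) = y
  ∂P/∂z - ∂R/∂x = (-3) - (0) = -3
  ∂Q/∂x - ∂P/∂y = (-2*y) - (0) = -2*y.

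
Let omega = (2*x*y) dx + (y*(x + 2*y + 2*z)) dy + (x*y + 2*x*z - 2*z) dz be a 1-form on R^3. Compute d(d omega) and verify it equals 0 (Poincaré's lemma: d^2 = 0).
d(d omega) = 0

Step 1: d omega = sum_{i<j} (∂f_j/∂x_i - ∂f_i/∂x_j) dx_i ∧ dx_j:
  coeff of dx ∧ dy: -2*x + y
  coeff of dx ∧ dz: y + 2*z
  coeff of dy ∧ dz: x - 2*y
Step 2: Apply d again to each 2-form coefficient. The only possible 3-form in R^3 is dx ∧ dy ∧ dz, with coefficient
  ∂(coeff of dy∧dz)/∂x - ∂(coeff of dx∧dz)/∂y + ∂(coeff of dx∧dy)/∂z
  = ∂/∂x (x - 2*y) - ∂/∂y (y + 2*z) + ∂/∂z (-2*x + y).
Each of these terms simplifies to sums of mixed partials that cancel in pairs. The result is 0 (by equality of mixed partials for smooth functions — Schwarz / Clairaut).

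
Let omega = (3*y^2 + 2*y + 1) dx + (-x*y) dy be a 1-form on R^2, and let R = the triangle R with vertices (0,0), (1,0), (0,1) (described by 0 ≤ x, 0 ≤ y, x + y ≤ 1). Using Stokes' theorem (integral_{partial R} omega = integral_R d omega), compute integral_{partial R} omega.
integral_(partial R) omega = -13/6

Stokes: integral_partial_R omega = integral_R d omega with d omega = (∂Q/∂x - ∂P/∂y) dx ∧ dy.
  ∂Q/∂x = -y
  ∂P/∂y = 6*y + 2
  integrand = ∂Q/∂x - ∂P/∂y = -7*y - 2.
Integrating over R: integral_0^1 integral_0^{1-x} (-7*y - 2) dy dx = -13/6.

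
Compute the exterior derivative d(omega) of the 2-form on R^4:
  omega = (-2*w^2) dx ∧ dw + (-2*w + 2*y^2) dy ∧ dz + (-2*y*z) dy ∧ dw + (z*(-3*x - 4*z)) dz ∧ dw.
d(omega) = (2*y - 2) dy ∧ dz ∧ dw + (-3*z) dx ∧ dz ∧ dw

For a 2-form omega = sum_{i<j} g_{ij} dx_i ∧ dx_j, the exterior derivative is
  d(omega) = sum_{i<j} d(g_{ij}) ∧ dx_i ∧ dx_j = sum_{i<j, k} (∂g_{ij}/∂x_k) dx_k ∧ dx_i ∧ dx_j.
Expand each term, using dx_k ∧ dx_i ∧ dx_j = sgn(permutation) dx_{(a)} ∧ dx_{(b)} ∧ dx_{(c)} with (a < b < c) sorted:
  d(-2*w + 2*y^2) includes (∂/∂w)(-2*w + 2*y^2) dw = (-2) dw, which multiplied by dy ∧ dz gives (-2) dy ∧ dz ∧ dw
  d(-2*y*z) includes (∂/∂z)(-2*y*z) dz = (-2*y) dz, which multiplied by dy ∧ dw gives (2*y) dy ∧ dz ∧ dw
  d(z*(-3*x - 4*z)) includes (∂/∂x)(z*(-3*x - 4*z)) dx = (-3*z) dx, which multiplied by dz ∧ dw gives (-3*z) dx ∧ dz ∧ dw
Collecting like 3-forms: d(omega) = (2*y - 2) dy ∧ dz ∧ dw + (-3*z) dx ∧ dz ∧ dw.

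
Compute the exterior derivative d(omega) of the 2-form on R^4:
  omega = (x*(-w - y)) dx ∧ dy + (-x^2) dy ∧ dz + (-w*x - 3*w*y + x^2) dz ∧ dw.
d(omega) = (-x) dx ∧ dy ∧ dw + (-2*x) dx ∧ dy ∧ dz + (-w + 2*x) dx ∧ dz ∧ dw + (-3*w) dy ∧ dz ∧ dw

For a 2-form omega = sum_{i<j} g_{ij} dx_i ∧ dx_j, the exterior derivative is
  d(omega) = sum_{i<j} d(g_{ij}) ∧ dx_i ∧ dx_j = sum_{i<j, k} (∂g_{ij}/∂x_k) dx_k ∧ dx_i ∧ dx_j.
Expand each term, using dx_k ∧ dx_i ∧ dx_j = sgn(permutation) dx_{(a)} ∧ dx_{(b)} ∧ dx_{(c)} with (a < b < c) sorted:
  d(x*(-w - y)) includes (∂/∂w)(x*(-w - y)) dw = (-x) dw, which multiplied by dx ∧ dy gives (-x) dx ∧ dy ∧ dw
  d(-x^2) includes (∂/∂x)(-x^2) dx = (-2*x) dx, which multiplied by dy ∧ dz gives (-2*x) dx ∧ dy ∧ dz
  d(-w*x - 3*w*y + x^2) includes (∂/∂x)(-w*x - 3*w*y + x^2) dx = (-w + 2*x) dx, which multiplied by dz ∧ dw gives (-w + 2*x) dx ∧ dz ∧ dw
  d(-w*x - 3*w*y + x^2) includes (∂/∂y)(-w*x - 3*w*y + x^2) dy = (-3*w) dy, which multiplied by dz ∧ dw gives (-3*w) dy ∧ dz ∧ dw
Collecting like 3-forms: d(omega) = (-x) dx ∧ dy ∧ dw + (-2*x) dx ∧ dy ∧ dz + (-w + 2*x) dx ∧ dz ∧ dw + (-3*w) dy ∧ dz ∧ dw.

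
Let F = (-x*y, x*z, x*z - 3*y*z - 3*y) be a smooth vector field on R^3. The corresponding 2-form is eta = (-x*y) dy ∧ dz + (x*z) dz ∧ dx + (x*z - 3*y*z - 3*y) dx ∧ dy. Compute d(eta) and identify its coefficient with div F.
d(eta) = (x - 4*y) dx ∧ dy ∧ dz; div F = x - 4*y

For a 2-form in R^3 of the form above, applying d gives a 3-form with coefficient ∂P/∂x + ∂Q/∂y + ∂R/∂z:
  ∂P/∂x = -y
  ∂Q/∂y = 0
  ∂R/∂z = x - 3*y
Sum = x - 4*y, which is exactly div F.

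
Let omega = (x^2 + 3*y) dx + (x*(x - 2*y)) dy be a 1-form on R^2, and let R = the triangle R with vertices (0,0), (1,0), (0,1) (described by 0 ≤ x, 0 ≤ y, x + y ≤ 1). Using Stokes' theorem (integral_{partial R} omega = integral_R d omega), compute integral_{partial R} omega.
integral_(partial R) omega = -3/2

Stokes: integral_partial_R omega = integral_R d omega with d omega = (∂Q/∂x - ∂P/∂y) dx ∧ dy.
  ∂Q/∂x = 2*x - 2*y
  ∂P/∂y = 3
  integrand = ∂Q/∂x - ∂P/∂y = 2*x - 2*y - 3.
Integrating over R: integral_0^1 integral_0^{1-x} (2*x - 2*y - 3) dy dx = -3/2.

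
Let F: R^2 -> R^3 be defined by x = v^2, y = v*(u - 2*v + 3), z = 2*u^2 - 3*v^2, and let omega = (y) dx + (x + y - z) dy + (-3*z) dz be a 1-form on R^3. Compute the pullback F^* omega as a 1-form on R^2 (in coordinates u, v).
F^* omega = (-24*u^3 - 2*u^2*v + 37*u*v^2 + 2*v^3 + 3*v^2) du + (-2*u^3 + 45*u^2*v - 6*u^2 + 6*u*v - 66*v^3 + 9*v) dv

Using F^*(f dg) = (f ∘ F) d(g ∘ F), substitute each coordinate x_i by F_i(u, v) in f_i, and replace dx_i by d F_i = (∂F_i/∂u) du + (∂F_i/∂v) dv.
  For the x component: f_1(F) = v*(u - 2*v + 3); d F_1 = (0) du + (2*v) dv
  For the y component: f_2(F) = -2*u^2 + u*v + 2*v^2 + 3*v; d F_2 = (v) du + (u - 4*v + 3) dv
  For the z component: f_3(F) = -6*u^2 + 9*v^2; d F_3 = (4*u) du + (-6*v) dv
Combining and collecting du, dv coefficients:
  coeff of du: -24*u^3 - 2*u^2*v + 37*u*v^2 + 2*v^3 + 3*v^2
  coeff of dv: -2*u^3 + 45*u^2*v - 6*u^2 + 6*u*v - 66*v^3 + 9*v
F^* omega = (-24*u^3 - 2*u^2*v + 37*u*v^2 + 2*v^3 + 3*v^2) du + (-2*u^3 + 45*u^2*v - 6*u^2 + 6*u*v - 66*v^3 + 9*v) dv.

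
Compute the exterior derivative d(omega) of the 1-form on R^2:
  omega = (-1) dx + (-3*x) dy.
d(omega) = (-3) dx ∧ dy

For a 1-form omega = sum_i f_i dx_i, the exterior derivative is
  d(omega) = sum_{i < j} (∂f_j/∂x_i - ∂f_i/∂x_j) dx_i ∧ dx_j.
  coefficient of dx ∧ dy: ∂f_2/∂x - ∂f_1/∂y = ∂(-3*x)/∂x - ∂(-1)/∂y = -3
Assembling: d(omega) = (-3) dx ∧ dy.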